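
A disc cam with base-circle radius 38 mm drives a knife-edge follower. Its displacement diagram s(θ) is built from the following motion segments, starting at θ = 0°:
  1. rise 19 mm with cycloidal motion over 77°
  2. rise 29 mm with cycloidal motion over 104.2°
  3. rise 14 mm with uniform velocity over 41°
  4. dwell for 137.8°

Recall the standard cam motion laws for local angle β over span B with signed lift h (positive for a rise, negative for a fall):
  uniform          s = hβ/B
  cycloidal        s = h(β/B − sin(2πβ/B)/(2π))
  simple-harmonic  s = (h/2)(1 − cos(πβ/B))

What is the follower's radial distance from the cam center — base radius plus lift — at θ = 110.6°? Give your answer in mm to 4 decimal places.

seg 1 [0°–77°] cycloidal, h=19: full span → s += 19 → s = 19.0000
seg 2 [77°–181.2°] cycloidal, h=29: θ=110.6° here. β=33.6, B=104.2. 29·(0.3225 − sin(2π·0.3225)/(2π)) = 5.2059 → s = 24.2059
radial distance = base radius + s = 38 + 24.2059 = 62.2059

62.2059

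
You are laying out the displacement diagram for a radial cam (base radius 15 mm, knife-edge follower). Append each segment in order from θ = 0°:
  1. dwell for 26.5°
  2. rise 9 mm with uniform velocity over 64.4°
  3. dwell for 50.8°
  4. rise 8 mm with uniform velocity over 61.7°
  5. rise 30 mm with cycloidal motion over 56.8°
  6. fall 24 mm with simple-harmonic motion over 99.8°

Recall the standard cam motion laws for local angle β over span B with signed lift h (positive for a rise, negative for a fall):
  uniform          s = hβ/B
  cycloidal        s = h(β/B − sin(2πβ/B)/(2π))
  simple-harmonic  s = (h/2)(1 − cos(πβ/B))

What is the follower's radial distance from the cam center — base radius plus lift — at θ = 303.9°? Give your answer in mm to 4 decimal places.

seg 1 [0°–26.5°] dwell: s stays 0.0000
seg 2 [26.5°–90.9°] uniform, h=9: full span → s += 9 → s = 9.0000
seg 3 [90.9°–141.7°] dwell: s stays 9.0000
seg 4 [141.7°–203.4°] uniform, h=8: full span → s += 8 → s = 17.0000
seg 5 [203.4°–260.2°] cycloidal, h=30: full span → s += 30 → s = 47.0000
seg 6 [260.2°–360°] simple-harmonic, h=-24: θ=303.9° here. β=43.7, B=99.8. -24/2·(1 − cos(π·0.4379)) = -9.6728 → s = 37.3272
radial distance = base radius + s = 15 + 37.3272 = 52.3272

52.3272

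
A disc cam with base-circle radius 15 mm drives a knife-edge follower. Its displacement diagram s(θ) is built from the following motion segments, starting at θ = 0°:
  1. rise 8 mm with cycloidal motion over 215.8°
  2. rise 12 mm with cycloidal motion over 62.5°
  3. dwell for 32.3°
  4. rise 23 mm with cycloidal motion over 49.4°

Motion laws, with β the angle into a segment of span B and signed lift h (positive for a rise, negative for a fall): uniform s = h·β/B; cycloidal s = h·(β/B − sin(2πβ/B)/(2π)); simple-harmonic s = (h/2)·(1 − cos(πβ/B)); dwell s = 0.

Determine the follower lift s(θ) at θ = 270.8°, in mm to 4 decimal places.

seg 1 [0°–215.8°] cycloidal, h=8: full span → s += 8 → s = 8.0000
seg 2 [215.8°–278.3°] cycloidal, h=12: θ=270.8° here. β=55, B=62.5. 12·(0.8800 − sin(2π·0.8800)/(2π)) = 11.8674 → s = 19.8674

19.8674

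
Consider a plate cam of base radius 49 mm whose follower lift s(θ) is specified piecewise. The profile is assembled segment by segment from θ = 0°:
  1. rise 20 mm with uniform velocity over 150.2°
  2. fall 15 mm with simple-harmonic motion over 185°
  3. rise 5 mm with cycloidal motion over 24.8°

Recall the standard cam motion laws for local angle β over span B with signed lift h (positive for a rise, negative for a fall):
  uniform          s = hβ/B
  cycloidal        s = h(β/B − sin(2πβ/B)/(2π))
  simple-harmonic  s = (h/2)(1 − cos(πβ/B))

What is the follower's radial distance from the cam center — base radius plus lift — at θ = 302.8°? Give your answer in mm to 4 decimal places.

seg 1 [0°–150.2°] uniform, h=20: full span → s += 20 → s = 20.0000
seg 2 [150.2°–335.2°] simple-harmonic, h=-15: θ=302.8° here. β=152.6, B=185. -15/2·(1 − cos(π·0.8249)) = -13.8931 → s = 6.1069
radial distance = base radius + s = 49 + 6.1069 = 55.1069

55.1069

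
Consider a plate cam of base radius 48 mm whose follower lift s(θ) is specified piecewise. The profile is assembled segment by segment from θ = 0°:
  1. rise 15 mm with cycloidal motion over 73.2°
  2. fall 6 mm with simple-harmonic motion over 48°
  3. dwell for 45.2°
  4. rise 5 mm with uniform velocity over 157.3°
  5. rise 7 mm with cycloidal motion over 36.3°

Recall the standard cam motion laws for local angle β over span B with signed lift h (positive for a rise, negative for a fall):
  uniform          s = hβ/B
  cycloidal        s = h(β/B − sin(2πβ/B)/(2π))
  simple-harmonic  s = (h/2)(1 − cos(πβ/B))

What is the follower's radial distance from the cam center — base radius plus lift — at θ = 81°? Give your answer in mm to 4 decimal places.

seg 1 [0°–73.2°] cycloidal, h=15: full span → s += 15 → s = 15.0000
seg 2 [73.2°–121.2°] simple-harmonic, h=-6: θ=81° here. β=7.8, B=48. -6/2·(1 − cos(π·0.1625)) = -0.3825 → s = 14.6175
radial distance = base radius + s = 48 + 14.6175 = 62.6175

62.6175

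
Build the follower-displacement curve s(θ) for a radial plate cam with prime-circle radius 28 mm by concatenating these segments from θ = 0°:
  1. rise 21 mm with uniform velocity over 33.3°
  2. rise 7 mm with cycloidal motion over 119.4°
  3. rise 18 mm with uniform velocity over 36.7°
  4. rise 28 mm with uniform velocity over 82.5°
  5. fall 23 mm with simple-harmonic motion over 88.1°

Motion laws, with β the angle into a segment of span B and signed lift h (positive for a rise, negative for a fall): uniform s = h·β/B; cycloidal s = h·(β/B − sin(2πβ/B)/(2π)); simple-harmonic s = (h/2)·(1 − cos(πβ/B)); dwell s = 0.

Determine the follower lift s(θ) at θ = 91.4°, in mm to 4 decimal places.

seg 1 [0°–33.3°] uniform, h=21: full span → s += 21 → s = 21.0000
seg 2 [33.3°–152.7°] cycloidal, h=7: θ=91.4° here. β=58.1, B=119.4. 7·(0.4866 − sin(2π·0.4866)/(2π)) = 3.3125 → s = 24.3125

24.3125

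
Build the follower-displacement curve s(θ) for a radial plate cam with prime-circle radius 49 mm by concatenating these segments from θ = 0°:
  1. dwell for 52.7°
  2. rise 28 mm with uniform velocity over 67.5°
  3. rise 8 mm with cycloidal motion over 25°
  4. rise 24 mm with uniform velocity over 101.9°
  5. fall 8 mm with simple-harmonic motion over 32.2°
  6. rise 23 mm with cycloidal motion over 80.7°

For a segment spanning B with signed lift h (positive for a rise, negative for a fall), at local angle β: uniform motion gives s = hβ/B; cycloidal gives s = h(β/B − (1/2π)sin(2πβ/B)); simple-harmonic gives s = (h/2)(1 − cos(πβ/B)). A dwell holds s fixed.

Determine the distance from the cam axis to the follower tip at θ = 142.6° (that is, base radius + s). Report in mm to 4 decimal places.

seg 1 [0°–52.7°] dwell: s stays 0.0000
seg 2 [52.7°–120.2°] uniform, h=28: full span → s += 28 → s = 28.0000
seg 3 [120.2°–145.2°] cycloidal, h=8: θ=142.6° here. β=22.4, B=25. 8·(0.8960 − sin(2π·0.8960)/(2π)) = 7.9420 → s = 35.9420
radial distance = base radius + s = 49 + 35.9420 = 84.9420

84.9420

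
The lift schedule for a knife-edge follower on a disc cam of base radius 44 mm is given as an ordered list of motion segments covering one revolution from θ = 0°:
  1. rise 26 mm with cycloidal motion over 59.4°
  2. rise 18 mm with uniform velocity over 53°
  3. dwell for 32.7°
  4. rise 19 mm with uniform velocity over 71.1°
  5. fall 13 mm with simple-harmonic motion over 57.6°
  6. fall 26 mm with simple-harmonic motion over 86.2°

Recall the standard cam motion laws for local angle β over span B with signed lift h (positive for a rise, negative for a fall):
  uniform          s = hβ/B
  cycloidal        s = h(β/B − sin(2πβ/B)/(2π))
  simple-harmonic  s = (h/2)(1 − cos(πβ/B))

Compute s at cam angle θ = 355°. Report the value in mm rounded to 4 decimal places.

seg 1 [0°–59.4°] cycloidal, h=26: full span → s += 26 → s = 26.0000
seg 2 [59.4°–112.4°] uniform, h=18: full span → s += 18 → s = 44.0000
seg 3 [112.4°–145.1°] dwell: s stays 44.0000
seg 4 [145.1°–216.2°] uniform, h=19: full span → s += 19 → s = 63.0000
seg 5 [216.2°–273.8°] simple-harmonic, h=-13: full span → s += -13 → s = 50.0000
seg 6 [273.8°–360°] simple-harmonic, h=-26: θ=355° here. β=81.2, B=86.2. -26/2·(1 − cos(π·0.9420)) = -25.7848 → s = 24.2152

24.2152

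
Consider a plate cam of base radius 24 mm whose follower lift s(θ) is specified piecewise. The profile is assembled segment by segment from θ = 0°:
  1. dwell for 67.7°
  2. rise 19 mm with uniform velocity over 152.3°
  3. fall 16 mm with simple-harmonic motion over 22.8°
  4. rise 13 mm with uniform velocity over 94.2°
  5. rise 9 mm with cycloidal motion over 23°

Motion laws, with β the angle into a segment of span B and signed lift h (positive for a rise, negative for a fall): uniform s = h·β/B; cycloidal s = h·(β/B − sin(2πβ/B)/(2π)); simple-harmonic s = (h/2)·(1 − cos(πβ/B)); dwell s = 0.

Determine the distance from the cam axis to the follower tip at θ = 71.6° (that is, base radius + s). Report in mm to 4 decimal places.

seg 1 [0°–67.7°] dwell: s stays 0.0000
seg 2 [67.7°–220°] uniform, h=19: θ=71.6° here. β=3.9, B=152.3. 19·3.9/152.3 = 0.4865 → s = 0.4865
radial distance = base radius + s = 24 + 0.4865 = 24.4865

24.4865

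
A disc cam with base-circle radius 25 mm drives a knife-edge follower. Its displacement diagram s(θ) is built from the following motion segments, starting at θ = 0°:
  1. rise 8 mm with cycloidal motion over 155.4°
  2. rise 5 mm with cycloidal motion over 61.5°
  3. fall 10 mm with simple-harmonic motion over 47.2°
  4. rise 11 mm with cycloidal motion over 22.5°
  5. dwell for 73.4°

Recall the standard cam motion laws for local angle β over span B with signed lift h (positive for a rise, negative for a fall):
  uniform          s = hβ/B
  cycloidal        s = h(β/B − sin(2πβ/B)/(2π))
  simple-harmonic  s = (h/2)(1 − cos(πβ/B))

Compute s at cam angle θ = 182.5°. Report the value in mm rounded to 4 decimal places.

seg 1 [0°–155.4°] cycloidal, h=8: full span → s += 8 → s = 8.0000
seg 2 [155.4°–216.9°] cycloidal, h=5: θ=182.5° here. β=27.1, B=61.5. 5·(0.4407 − sin(2π·0.4407)/(2π)) = 1.9133 → s = 9.9133

9.9133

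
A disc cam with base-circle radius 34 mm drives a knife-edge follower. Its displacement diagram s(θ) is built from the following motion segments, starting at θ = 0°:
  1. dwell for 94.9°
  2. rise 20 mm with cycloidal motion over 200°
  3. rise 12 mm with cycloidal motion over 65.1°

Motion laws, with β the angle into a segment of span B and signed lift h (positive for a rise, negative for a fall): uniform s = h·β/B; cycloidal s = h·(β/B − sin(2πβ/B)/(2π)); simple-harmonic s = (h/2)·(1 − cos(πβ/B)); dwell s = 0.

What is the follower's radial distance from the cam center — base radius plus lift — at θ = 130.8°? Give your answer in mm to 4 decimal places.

seg 1 [0°–94.9°] dwell: s stays 0.0000
seg 2 [94.9°–294.9°] cycloidal, h=20: θ=130.8° here. β=35.9, B=200. 20·(0.1795 − sin(2π·0.1795)/(2π)) = 0.7141 → s = 0.7141
radial distance = base radius + s = 34 + 0.7141 = 34.7141

34.7141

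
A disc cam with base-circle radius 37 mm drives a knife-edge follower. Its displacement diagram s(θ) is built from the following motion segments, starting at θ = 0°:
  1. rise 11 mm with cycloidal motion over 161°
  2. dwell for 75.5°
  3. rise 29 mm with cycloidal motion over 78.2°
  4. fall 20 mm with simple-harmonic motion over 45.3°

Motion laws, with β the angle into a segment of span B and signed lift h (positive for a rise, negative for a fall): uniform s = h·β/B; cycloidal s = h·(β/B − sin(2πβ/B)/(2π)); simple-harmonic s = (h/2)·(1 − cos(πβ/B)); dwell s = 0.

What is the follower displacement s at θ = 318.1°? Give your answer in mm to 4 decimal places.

seg 1 [0°–161°] cycloidal, h=11: full span → s += 11 → s = 11.0000
seg 2 [161°–236.5°] dwell: s stays 11.0000
seg 3 [236.5°–314.7°] cycloidal, h=29: full span → s += 29 → s = 40.0000
seg 4 [314.7°–360°] simple-harmonic, h=-20: θ=318.1° here. β=3.4, B=45.3. -20/2·(1 − cos(π·0.0751)) = -0.2767 → s = 39.7233

39.7233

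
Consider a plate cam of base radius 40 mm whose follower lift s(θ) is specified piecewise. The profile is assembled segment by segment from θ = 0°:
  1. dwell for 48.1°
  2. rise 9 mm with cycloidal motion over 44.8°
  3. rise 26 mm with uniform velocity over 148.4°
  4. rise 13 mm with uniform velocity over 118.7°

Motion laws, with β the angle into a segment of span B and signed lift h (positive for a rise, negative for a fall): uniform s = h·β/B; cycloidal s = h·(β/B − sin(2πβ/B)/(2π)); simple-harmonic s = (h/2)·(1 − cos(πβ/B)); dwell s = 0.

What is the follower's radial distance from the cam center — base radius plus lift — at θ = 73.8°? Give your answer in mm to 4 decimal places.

seg 1 [0°–48.1°] dwell: s stays 0.0000
seg 2 [48.1°–92.9°] cycloidal, h=9: θ=73.8° here. β=25.7, B=44.8. 9·(0.5737 − sin(2π·0.5737)/(2π)) = 5.8025 → s = 5.8025
radial distance = base radius + s = 40 + 5.8025 = 45.8025

45.8025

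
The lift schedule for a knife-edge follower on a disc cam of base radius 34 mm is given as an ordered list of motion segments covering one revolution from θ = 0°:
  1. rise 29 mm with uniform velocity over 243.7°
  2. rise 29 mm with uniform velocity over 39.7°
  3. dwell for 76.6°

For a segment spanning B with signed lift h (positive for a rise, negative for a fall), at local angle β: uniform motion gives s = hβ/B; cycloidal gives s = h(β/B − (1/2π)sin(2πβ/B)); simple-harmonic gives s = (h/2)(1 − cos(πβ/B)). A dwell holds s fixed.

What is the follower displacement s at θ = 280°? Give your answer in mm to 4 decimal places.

seg 1 [0°–243.7°] uniform, h=29: full span → s += 29 → s = 29.0000
seg 2 [243.7°–283.4°] uniform, h=29: θ=280° here. β=36.3, B=39.7. 29·36.3/39.7 = 26.5164 → s = 55.5164

55.5164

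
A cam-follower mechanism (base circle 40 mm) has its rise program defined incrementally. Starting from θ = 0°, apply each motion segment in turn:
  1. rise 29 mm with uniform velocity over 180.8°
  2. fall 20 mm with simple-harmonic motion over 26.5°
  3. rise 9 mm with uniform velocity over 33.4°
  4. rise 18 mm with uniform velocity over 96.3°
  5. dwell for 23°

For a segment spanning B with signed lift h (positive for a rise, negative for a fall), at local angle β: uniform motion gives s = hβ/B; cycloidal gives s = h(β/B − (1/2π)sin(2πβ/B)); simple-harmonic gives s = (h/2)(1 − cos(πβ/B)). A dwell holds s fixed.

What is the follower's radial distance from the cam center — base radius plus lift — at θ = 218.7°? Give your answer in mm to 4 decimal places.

seg 1 [0°–180.8°] uniform, h=29: full span → s += 29 → s = 29.0000
seg 2 [180.8°–207.3°] simple-harmonic, h=-20: full span → s += -20 → s = 9.0000
seg 3 [207.3°–240.7°] uniform, h=9: θ=218.7° here. β=11.4, B=33.4. 9·11.4/33.4 = 3.0719 → s = 12.0719
radial distance = base radius + s = 40 + 12.0719 = 52.0719

52.0719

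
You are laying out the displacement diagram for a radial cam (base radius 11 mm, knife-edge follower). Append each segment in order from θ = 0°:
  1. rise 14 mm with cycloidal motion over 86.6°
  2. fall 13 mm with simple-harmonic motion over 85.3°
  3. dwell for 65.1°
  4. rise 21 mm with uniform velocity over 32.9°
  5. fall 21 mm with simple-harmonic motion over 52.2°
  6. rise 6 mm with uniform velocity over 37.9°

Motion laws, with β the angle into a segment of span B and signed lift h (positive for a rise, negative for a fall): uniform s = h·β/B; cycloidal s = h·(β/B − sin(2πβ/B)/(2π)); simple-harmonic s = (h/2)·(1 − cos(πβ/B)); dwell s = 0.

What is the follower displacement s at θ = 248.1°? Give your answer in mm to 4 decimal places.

seg 1 [0°–86.6°] cycloidal, h=14: full span → s += 14 → s = 14.0000
seg 2 [86.6°–171.9°] simple-harmonic, h=-13: full span → s += -13 → s = 1.0000
seg 3 [171.9°–237°] dwell: s stays 1.0000
seg 4 [237°–269.9°] uniform, h=21: θ=248.1° here. β=11.1, B=32.9. 21·11.1/32.9 = 7.0851 → s = 8.0851

8.0851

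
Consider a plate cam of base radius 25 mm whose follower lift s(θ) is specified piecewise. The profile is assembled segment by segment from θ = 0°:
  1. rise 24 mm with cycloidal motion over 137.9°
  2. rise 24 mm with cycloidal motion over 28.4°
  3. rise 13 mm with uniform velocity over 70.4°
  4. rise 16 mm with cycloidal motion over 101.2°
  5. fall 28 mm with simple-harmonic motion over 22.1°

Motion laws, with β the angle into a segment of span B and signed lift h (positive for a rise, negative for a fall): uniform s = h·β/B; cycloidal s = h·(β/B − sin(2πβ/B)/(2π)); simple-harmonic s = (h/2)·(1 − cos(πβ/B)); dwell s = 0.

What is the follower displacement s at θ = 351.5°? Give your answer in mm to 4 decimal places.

seg 1 [0°–137.9°] cycloidal, h=24: full span → s += 24 → s = 24.0000
seg 2 [137.9°–166.3°] cycloidal, h=24: full span → s += 24 → s = 48.0000
seg 3 [166.3°–236.7°] uniform, h=13: full span → s += 13 → s = 61.0000
seg 4 [236.7°–337.9°] cycloidal, h=16: full span → s += 16 → s = 77.0000
seg 5 [337.9°–360°] simple-harmonic, h=-28: θ=351.5° here. β=13.6, B=22.1. -28/2·(1 − cos(π·0.6154)) = -18.9645 → s = 58.0355

58.0355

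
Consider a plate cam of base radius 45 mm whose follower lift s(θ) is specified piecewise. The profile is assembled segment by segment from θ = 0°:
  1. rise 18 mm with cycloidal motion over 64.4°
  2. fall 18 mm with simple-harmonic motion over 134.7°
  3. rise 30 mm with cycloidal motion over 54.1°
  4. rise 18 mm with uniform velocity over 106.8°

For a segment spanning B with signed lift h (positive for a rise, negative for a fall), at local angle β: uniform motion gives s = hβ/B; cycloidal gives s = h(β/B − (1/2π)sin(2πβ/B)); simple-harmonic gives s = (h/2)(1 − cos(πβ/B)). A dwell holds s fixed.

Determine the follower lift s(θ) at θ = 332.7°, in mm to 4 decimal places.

seg 1 [0°–64.4°] cycloidal, h=18: full span → s += 18 → s = 18.0000
seg 2 [64.4°–199.1°] simple-harmonic, h=-18: full span → s += -18 → s = 0.0000
seg 3 [199.1°–253.2°] cycloidal, h=30: full span → s += 30 → s = 30.0000
seg 4 [253.2°–360°] uniform, h=18: θ=332.7° here. β=79.5, B=106.8. 18·79.5/106.8 = 13.3989 → s = 43.3989

43.3989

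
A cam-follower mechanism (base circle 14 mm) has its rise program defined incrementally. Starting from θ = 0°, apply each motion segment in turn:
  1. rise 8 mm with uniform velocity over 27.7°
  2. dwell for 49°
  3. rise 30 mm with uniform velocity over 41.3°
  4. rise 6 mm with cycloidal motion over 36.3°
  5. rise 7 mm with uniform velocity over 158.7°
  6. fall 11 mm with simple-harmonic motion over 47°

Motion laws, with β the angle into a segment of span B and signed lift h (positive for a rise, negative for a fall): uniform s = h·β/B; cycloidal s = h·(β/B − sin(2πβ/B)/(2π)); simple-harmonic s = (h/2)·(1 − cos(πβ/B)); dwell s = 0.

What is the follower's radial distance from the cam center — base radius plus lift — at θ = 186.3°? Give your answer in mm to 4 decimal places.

seg 1 [0°–27.7°] uniform, h=8: full span → s += 8 → s = 8.0000
seg 2 [27.7°–76.7°] dwell: s stays 8.0000
seg 3 [76.7°–118°] uniform, h=30: full span → s += 30 → s = 38.0000
seg 4 [118°–154.3°] cycloidal, h=6: full span → s += 6 → s = 44.0000
seg 5 [154.3°–313°] uniform, h=7: θ=186.3° here. β=32, B=158.7. 7·32/158.7 = 1.4115 → s = 45.4115
radial distance = base radius + s = 14 + 45.4115 = 59.4115

59.4115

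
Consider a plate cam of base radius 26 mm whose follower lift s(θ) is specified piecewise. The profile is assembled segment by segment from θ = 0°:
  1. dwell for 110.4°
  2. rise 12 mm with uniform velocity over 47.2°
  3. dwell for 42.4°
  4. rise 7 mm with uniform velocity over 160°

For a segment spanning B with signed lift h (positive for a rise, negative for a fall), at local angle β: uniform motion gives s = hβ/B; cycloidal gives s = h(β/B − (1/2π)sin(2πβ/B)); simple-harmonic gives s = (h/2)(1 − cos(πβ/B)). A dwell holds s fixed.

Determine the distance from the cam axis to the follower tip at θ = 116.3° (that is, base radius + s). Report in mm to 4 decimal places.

seg 1 [0°–110.4°] dwell: s stays 0.0000
seg 2 [110.4°–157.6°] uniform, h=12: θ=116.3° here. β=5.9, B=47.2. 12·5.9/47.2 = 1.5000 → s = 1.5000
radial distance = base radius + s = 26 + 1.5000 = 27.5000

27.5000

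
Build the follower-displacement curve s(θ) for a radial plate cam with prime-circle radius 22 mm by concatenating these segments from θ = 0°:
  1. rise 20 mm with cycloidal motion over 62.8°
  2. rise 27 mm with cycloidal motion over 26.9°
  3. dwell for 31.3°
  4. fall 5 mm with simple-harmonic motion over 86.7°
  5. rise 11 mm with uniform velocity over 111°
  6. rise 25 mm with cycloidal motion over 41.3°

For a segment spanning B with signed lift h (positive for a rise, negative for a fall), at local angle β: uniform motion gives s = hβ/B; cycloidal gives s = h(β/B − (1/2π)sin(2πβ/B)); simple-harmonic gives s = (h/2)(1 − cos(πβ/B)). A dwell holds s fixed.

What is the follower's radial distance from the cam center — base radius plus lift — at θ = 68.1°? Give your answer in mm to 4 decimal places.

seg 1 [0°–62.8°] cycloidal, h=20: full span → s += 20 → s = 20.0000
seg 2 [62.8°–89.7°] cycloidal, h=27: θ=68.1° here. β=5.3, B=26.9. 27·(0.1970 − sin(2π·0.1970)/(2π)) = 1.2584 → s = 21.2584
radial distance = base radius + s = 22 + 21.2584 = 43.2584

43.2584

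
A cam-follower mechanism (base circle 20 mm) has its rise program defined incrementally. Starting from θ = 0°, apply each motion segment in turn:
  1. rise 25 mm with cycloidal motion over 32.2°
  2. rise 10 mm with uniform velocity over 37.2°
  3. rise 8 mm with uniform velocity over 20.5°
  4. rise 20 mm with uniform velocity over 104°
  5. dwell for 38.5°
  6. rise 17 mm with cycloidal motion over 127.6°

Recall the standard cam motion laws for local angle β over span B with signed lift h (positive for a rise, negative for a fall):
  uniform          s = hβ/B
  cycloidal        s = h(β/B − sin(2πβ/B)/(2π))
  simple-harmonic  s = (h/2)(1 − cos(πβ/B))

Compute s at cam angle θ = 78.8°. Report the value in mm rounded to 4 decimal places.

seg 1 [0°–32.2°] cycloidal, h=25: full span → s += 25 → s = 25.0000
seg 2 [32.2°–69.4°] uniform, h=10: full span → s += 10 → s = 35.0000
seg 3 [69.4°–89.9°] uniform, h=8: θ=78.8° here. β=9.4, B=20.5. 8·9.4/20.5 = 3.6683 → s = 38.6683

38.6683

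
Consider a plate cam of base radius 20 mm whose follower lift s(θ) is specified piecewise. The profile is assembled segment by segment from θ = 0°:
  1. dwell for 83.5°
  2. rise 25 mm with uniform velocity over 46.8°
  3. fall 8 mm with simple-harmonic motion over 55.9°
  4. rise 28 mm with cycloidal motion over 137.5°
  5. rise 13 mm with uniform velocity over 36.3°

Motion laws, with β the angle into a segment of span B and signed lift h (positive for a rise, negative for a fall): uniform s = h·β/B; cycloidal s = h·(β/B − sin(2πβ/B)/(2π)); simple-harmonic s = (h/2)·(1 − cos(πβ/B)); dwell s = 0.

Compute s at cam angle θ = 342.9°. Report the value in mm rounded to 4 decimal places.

seg 1 [0°–83.5°] dwell: s stays 0.0000
seg 2 [83.5°–130.3°] uniform, h=25: full span → s += 25 → s = 25.0000
seg 3 [130.3°–186.2°] simple-harmonic, h=-8: full span → s += -8 → s = 17.0000
seg 4 [186.2°–323.7°] cycloidal, h=28: full span → s += 28 → s = 45.0000
seg 5 [323.7°–360°] uniform, h=13: θ=342.9° here. β=19.2, B=36.3. 13·19.2/36.3 = 6.8760 → s = 51.8760

51.8760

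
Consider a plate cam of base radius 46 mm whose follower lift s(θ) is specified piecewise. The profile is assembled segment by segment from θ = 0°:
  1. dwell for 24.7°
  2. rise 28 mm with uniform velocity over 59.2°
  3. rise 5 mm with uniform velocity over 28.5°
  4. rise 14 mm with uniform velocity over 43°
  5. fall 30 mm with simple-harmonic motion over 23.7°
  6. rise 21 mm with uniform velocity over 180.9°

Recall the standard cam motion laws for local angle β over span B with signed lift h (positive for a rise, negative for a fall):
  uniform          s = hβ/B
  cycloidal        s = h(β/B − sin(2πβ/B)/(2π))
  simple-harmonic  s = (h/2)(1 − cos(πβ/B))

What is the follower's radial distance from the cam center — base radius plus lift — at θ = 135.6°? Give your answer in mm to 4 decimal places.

seg 1 [0°–24.7°] dwell: s stays 0.0000
seg 2 [24.7°–83.9°] uniform, h=28: full span → s += 28 → s = 28.0000
seg 3 [83.9°–112.4°] uniform, h=5: full span → s += 5 → s = 33.0000
seg 4 [112.4°–155.4°] uniform, h=14: θ=135.6° here. β=23.2, B=43. 14·23.2/43 = 7.5535 → s = 40.5535
radial distance = base radius + s = 46 + 40.5535 = 86.5535

86.5535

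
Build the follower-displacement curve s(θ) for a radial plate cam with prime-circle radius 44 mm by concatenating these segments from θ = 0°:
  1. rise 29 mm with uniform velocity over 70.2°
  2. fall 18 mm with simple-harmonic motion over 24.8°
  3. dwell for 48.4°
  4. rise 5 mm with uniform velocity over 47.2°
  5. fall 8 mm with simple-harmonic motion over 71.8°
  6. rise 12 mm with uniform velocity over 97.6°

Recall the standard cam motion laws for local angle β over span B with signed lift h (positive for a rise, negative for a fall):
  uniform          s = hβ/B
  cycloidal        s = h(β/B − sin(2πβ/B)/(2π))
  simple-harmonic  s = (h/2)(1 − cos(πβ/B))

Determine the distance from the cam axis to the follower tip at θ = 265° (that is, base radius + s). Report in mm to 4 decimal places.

seg 1 [0°–70.2°] uniform, h=29: full span → s += 29 → s = 29.0000
seg 2 [70.2°–95°] simple-harmonic, h=-18: full span → s += -18 → s = 11.0000
seg 3 [95°–143.4°] dwell: s stays 11.0000
seg 4 [143.4°–190.6°] uniform, h=5: full span → s += 5 → s = 16.0000
seg 5 [190.6°–262.4°] simple-harmonic, h=-8: full span → s += -8 → s = 8.0000
seg 6 [262.4°–360°] uniform, h=12: θ=265° here. β=2.6, B=97.6. 12·2.6/97.6 = 0.3197 → s = 8.3197
radial distance = base radius + s = 44 + 8.3197 = 52.3197

52.3197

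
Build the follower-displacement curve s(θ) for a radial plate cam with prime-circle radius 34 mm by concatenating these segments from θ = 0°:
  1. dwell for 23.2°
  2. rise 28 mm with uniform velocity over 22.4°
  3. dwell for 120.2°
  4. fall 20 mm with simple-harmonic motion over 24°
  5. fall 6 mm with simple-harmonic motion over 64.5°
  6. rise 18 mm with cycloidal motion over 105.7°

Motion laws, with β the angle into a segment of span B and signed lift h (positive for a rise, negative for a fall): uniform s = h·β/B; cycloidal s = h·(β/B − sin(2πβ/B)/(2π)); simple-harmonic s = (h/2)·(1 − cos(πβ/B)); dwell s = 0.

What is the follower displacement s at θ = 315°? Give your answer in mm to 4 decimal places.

seg 1 [0°–23.2°] dwell: s stays 0.0000
seg 2 [23.2°–45.6°] uniform, h=28: full span → s += 28 → s = 28.0000
seg 3 [45.6°–165.8°] dwell: s stays 28.0000
seg 4 [165.8°–189.8°] simple-harmonic, h=-20: full span → s += -20 → s = 8.0000
seg 5 [189.8°–254.3°] simple-harmonic, h=-6: full span → s += -6 → s = 2.0000
seg 6 [254.3°–360°] cycloidal, h=18: θ=315° here. β=60.7, B=105.7. 18·(0.5743 − sin(2π·0.5743)/(2π)) = 11.6256 → s = 13.6256

13.6256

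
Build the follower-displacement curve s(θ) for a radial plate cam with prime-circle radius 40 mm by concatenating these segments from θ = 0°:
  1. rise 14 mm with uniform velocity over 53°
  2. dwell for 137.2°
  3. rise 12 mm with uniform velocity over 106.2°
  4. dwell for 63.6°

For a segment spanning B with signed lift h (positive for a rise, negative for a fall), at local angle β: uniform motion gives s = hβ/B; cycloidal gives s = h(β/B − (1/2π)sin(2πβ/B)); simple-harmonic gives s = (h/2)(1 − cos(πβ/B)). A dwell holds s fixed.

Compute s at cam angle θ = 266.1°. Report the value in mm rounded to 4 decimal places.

seg 1 [0°–53°] uniform, h=14: full span → s += 14 → s = 14.0000
seg 2 [53°–190.2°] dwell: s stays 14.0000
seg 3 [190.2°–296.4°] uniform, h=12: θ=266.1° here. β=75.9, B=106.2. 12·75.9/106.2 = 8.5763 → s = 22.5763

22.5763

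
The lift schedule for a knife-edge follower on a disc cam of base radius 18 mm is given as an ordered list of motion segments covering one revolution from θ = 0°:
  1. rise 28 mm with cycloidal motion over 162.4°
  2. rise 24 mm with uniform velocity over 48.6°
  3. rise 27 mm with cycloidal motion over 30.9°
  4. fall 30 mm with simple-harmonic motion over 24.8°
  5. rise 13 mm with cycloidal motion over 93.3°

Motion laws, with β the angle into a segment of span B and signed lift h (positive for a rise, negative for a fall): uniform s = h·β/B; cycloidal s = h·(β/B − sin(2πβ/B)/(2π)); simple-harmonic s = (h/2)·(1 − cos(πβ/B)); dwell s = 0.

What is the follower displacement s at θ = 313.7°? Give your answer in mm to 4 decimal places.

seg 1 [0°–162.4°] cycloidal, h=28: full span → s += 28 → s = 28.0000
seg 2 [162.4°–211°] uniform, h=24: full span → s += 24 → s = 52.0000
seg 3 [211°–241.9°] cycloidal, h=27: full span → s += 27 → s = 79.0000
seg 4 [241.9°–266.7°] simple-harmonic, h=-30: full span → s += -30 → s = 49.0000
seg 5 [266.7°–360°] cycloidal, h=13: θ=313.7° here. β=47, B=93.3. 13·(0.5038 − sin(2π·0.5038)/(2π)) = 6.5975 → s = 55.5975

55.5975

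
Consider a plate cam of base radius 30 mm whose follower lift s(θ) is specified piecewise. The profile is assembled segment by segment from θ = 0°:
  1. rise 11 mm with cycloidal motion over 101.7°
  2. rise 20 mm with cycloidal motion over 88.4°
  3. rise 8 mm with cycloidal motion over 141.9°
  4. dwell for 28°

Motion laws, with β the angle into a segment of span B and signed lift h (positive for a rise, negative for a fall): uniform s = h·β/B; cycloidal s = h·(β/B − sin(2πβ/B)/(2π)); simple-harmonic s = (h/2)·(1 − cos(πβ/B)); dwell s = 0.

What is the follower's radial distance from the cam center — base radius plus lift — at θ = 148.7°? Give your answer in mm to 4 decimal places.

seg 1 [0°–101.7°] cycloidal, h=11: full span → s += 11 → s = 11.0000
seg 2 [101.7°–190.1°] cycloidal, h=20: θ=148.7° here. β=47, B=88.4. 20·(0.5317 − sin(2π·0.5317)/(2π)) = 11.2628 → s = 22.2628
radial distance = base radius + s = 30 + 22.2628 = 52.2628

52.2628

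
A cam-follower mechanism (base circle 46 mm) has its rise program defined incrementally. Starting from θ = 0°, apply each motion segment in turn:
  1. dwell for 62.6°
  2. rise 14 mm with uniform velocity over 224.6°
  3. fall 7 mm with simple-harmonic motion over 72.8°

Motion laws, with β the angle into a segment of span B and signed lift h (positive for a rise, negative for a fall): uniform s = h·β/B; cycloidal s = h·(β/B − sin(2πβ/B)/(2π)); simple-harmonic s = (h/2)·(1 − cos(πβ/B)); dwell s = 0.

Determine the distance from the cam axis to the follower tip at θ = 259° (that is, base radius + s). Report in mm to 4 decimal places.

seg 1 [0°–62.6°] dwell: s stays 0.0000
seg 2 [62.6°–287.2°] uniform, h=14: θ=259° here. β=196.4, B=224.6. 14·196.4/224.6 = 12.2422 → s = 12.2422
radial distance = base radius + s = 46 + 12.2422 = 58.2422

58.2422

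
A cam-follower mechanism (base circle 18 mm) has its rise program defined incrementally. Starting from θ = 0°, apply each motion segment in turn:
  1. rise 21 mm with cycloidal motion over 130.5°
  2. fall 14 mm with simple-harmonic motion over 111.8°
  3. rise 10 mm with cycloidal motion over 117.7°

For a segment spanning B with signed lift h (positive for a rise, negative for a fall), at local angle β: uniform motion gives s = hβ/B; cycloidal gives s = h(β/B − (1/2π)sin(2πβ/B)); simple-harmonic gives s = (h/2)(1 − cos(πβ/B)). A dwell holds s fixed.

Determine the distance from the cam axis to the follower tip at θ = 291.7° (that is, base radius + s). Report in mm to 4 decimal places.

seg 1 [0°–130.5°] cycloidal, h=21: full span → s += 21 → s = 21.0000
seg 2 [130.5°–242.3°] simple-harmonic, h=-14: full span → s += -14 → s = 7.0000
seg 3 [242.3°–360°] cycloidal, h=10: θ=291.7° here. β=49.4, B=117.7. 10·(0.4197 − sin(2π·0.4197)/(2π)) = 3.4278 → s = 10.4278
radial distance = base radius + s = 18 + 10.4278 = 28.4278

28.4278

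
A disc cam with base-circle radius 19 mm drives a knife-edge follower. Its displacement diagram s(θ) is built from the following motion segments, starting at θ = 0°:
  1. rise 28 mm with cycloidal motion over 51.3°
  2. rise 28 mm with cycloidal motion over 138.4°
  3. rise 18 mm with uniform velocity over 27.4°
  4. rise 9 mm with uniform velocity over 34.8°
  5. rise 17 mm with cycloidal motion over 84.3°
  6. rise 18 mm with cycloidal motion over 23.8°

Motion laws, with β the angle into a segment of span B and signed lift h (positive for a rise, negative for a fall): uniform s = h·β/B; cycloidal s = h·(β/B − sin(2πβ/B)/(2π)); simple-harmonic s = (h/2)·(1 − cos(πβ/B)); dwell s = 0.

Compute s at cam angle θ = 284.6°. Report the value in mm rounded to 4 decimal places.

seg 1 [0°–51.3°] cycloidal, h=28: full span → s += 28 → s = 28.0000
seg 2 [51.3°–189.7°] cycloidal, h=28: full span → s += 28 → s = 56.0000
seg 3 [189.7°–217.1°] uniform, h=18: full span → s += 18 → s = 74.0000
seg 4 [217.1°–251.9°] uniform, h=9: full span → s += 9 → s = 83.0000
seg 5 [251.9°–336.2°] cycloidal, h=17: θ=284.6° here. β=32.7, B=84.3. 17·(0.3879 − sin(2π·0.3879)/(2π)) = 4.8423 → s = 87.8423

87.8423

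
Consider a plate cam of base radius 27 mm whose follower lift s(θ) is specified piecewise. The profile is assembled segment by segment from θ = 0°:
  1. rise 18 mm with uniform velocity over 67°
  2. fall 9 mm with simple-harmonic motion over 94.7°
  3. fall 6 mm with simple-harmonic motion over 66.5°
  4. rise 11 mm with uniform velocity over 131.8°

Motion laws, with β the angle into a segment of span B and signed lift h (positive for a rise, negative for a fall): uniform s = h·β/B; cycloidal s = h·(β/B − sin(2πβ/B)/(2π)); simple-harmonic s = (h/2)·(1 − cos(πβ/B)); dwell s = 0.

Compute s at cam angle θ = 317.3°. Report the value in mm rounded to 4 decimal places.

seg 1 [0°–67°] uniform, h=18: full span → s += 18 → s = 18.0000
seg 2 [67°–161.7°] simple-harmonic, h=-9: full span → s += -9 → s = 9.0000
seg 3 [161.7°–228.2°] simple-harmonic, h=-6: full span → s += -6 → s = 3.0000
seg 4 [228.2°–360°] uniform, h=11: θ=317.3° here. β=89.1, B=131.8. 11·89.1/131.8 = 7.4363 → s = 10.4363

10.4363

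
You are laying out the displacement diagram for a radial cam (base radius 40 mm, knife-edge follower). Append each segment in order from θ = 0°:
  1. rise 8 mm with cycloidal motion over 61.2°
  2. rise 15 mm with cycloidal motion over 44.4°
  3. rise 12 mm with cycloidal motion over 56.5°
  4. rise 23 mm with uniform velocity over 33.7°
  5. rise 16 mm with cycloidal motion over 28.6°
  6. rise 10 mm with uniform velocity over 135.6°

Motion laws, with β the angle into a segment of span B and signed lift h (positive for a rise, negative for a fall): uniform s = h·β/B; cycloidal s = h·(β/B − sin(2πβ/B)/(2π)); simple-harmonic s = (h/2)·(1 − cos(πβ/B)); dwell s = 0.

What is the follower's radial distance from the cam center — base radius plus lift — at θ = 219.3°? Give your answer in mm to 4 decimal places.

seg 1 [0°–61.2°] cycloidal, h=8: full span → s += 8 → s = 8.0000
seg 2 [61.2°–105.6°] cycloidal, h=15: full span → s += 15 → s = 23.0000
seg 3 [105.6°–162.1°] cycloidal, h=12: full span → s += 12 → s = 35.0000
seg 4 [162.1°–195.8°] uniform, h=23: full span → s += 23 → s = 58.0000
seg 5 [195.8°–224.4°] cycloidal, h=16: θ=219.3° here. β=23.5, B=28.6. 16·(0.8217 − sin(2π·0.8217)/(2π)) = 15.4394 → s = 73.4394
radial distance = base radius + s = 40 + 73.4394 = 113.4394

113.4394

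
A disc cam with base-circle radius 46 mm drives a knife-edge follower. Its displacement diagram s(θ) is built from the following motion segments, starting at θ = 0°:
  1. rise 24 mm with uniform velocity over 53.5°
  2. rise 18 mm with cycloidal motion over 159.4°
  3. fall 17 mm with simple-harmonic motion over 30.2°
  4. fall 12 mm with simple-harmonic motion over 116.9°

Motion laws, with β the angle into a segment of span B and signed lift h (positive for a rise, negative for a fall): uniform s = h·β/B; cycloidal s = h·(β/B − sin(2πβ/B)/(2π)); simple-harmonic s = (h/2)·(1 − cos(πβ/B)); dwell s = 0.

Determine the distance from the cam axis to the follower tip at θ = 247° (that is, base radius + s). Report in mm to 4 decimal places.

seg 1 [0°–53.5°] uniform, h=24: full span → s += 24 → s = 24.0000
seg 2 [53.5°–212.9°] cycloidal, h=18: full span → s += 18 → s = 42.0000
seg 3 [212.9°–243.1°] simple-harmonic, h=-17: full span → s += -17 → s = 25.0000
seg 4 [243.1°–360°] simple-harmonic, h=-12: θ=247° here. β=3.9, B=116.9. -12/2·(1 − cos(π·0.0334)) = -0.0329 → s = 24.9671
radial distance = base radius + s = 46 + 24.9671 = 70.9671

70.9671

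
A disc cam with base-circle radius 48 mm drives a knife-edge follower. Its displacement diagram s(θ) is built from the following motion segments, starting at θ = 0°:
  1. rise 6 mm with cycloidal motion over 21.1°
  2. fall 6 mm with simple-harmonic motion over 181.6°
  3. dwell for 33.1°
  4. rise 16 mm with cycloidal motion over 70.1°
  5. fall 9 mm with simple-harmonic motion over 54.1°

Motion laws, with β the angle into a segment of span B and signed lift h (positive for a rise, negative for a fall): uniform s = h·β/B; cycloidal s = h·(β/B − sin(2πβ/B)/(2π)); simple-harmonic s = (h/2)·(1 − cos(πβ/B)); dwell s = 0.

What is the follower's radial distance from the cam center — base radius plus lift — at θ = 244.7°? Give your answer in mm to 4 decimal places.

seg 1 [0°–21.1°] cycloidal, h=6: full span → s += 6 → s = 6.0000
seg 2 [21.1°–202.7°] simple-harmonic, h=-6: full span → s += -6 → s = 0.0000
seg 3 [202.7°–235.8°] dwell: s stays 0.0000
seg 4 [235.8°–305.9°] cycloidal, h=16: θ=244.7° here. β=8.9, B=70.1. 16·(0.1270 − sin(2π·0.1270)/(2π)) = 0.2087 → s = 0.2087
radial distance = base radius + s = 48 + 0.2087 = 48.2087

48.2087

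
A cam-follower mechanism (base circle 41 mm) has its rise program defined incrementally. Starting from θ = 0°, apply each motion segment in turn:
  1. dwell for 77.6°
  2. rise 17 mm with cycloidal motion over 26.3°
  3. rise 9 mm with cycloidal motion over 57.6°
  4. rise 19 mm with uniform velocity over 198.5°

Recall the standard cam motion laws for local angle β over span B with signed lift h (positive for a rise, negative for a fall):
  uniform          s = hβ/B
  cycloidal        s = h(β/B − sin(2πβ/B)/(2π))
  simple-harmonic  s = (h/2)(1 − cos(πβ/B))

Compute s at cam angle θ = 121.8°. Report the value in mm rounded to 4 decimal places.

seg 1 [0°–77.6°] dwell: s stays 0.0000
seg 2 [77.6°–103.9°] cycloidal, h=17: full span → s += 17 → s = 17.0000
seg 3 [103.9°–161.5°] cycloidal, h=9: θ=121.8° here. β=17.9, B=57.6. 9·(0.3108 − sin(2π·0.3108)/(2π)) = 1.4676 → s = 18.4676

18.4676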